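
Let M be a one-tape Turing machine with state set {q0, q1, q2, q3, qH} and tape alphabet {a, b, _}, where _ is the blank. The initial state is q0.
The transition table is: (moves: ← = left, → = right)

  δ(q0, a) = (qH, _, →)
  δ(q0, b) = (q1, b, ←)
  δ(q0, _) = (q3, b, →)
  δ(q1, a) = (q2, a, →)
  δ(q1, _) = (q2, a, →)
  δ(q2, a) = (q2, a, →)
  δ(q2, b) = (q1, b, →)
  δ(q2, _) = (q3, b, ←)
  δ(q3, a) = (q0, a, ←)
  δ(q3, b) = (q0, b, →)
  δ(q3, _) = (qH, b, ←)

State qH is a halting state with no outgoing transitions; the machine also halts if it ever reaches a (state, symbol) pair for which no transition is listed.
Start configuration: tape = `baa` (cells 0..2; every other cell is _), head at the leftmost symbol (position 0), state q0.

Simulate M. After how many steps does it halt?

state=q0 head=0 tape=_[b]aa_   (q0,b)→(q1,b,←)
state=q1 head=-1 tape=[_]baa_   (q1,_)→(q2,a,→)
state=q2 head=0 tape=a[b]aa_   (q2,b)→(q1,b,→)
state=q1 head=1 tape=ab[a]a_   (q1,a)→(q2,a,→)
state=q2 head=2 tape=aba[a]_   (q2,a)→(q2,a,→)
state=q2 head=3 tape=abaa[_]   (q2,_)→(q3,b,←)
state=q3 head=2 tape=aba[a]b   (q3,a)→(q0,a,←)
state=q0 head=1 tape=ab[a]ab   (q0,a)→(qH,_,→)
state=qH head=2 tape=ab_[a]b
M halts after 8 transitions.

8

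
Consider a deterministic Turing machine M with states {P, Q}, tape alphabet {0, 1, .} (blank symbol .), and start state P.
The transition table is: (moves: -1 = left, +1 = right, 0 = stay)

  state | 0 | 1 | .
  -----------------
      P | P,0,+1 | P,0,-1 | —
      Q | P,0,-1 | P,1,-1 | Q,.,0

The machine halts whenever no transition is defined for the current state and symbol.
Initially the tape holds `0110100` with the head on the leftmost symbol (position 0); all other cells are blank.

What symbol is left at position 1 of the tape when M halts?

P | [0]110100.   read 0 → write 0, move +1, go to P
P | 0[1]10100.   read 1 → write 0, move -1, go to P
P | [0]010100.   read 0 → write 0, move +1, go to P
P | 0[0]10100.   read 0 → write 0, move +1, go to P
P | 00[1]0100.   read 1 → write 0, move -1, go to P
P | 0[0]00100.   read 0 → write 0, move +1, go to P
P | 00[0]0100.   read 0 → write 0, move +1, go to P
P | 000[0]100.   read 0 → write 0, move +1, go to P
P | 0000[1]00.   read 1 → write 0, move -1, go to P
P | 000[0]000.   read 0 → write 0, move +1, go to P
P | 0000[0]00.   read 0 → write 0, move +1, go to P
P | 00000[0]0.   read 0 → write 0, move +1, go to P
P | 000000[0].   read 0 → write 0, move +1, go to P
P | 0000000[.]
Cell 1 holds 0 when M halts.

0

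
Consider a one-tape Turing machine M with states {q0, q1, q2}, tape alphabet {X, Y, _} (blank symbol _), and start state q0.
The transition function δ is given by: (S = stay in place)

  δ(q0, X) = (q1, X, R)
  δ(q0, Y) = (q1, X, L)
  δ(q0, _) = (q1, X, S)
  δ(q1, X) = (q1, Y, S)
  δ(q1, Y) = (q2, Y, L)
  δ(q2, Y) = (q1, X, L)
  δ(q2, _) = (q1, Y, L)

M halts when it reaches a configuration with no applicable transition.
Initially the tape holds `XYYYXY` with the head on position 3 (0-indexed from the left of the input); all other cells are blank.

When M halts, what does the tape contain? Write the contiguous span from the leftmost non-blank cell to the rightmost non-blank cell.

YYXYXXY

state=q0 head=3 tape=__XYY[Y]XY   (q0,Y)→(q1,X,L)
state=q1 head=2 tape=__XY[Y]XXY   (q1,Y)→(q2,Y,L)
state=q2 head=1 tape=__X[Y]YXXY   (q2,Y)→(q1,X,L)
state=q1 head=0 tape=__[X]XYXXY   (q1,X)→(q1,Y,S)
state=q1 head=0 tape=__[Y]XYXXY   (q1,Y)→(q2,Y,L)
state=q2 head=-1 tape=_[_]YXYXXY   (q2,_)→(q1,Y,L)
state=q1 head=-2 tape=[_]YYXYXXY
The non-blank tape span at halt is YYXYXXY.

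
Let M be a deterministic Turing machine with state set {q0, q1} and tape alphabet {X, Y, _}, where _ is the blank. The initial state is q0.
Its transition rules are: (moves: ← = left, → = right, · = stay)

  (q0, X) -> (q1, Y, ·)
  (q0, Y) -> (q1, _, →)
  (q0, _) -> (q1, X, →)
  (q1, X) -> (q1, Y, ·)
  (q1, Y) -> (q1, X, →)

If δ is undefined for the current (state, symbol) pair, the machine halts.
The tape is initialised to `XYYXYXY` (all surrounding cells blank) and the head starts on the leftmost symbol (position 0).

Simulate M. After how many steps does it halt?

q0 | [X]YYXYXY_   read X → write Y, move ·, go to q1
q1 | [Y]YYXYXY_   read Y → write X, move →, go to q1
q1 | X[Y]YXYXY_   read Y → write X, move →, go to q1
q1 | XX[Y]XYXY_   read Y → write X, move →, go to q1
q1 | XXX[X]YXY_   read X → write Y, move ·, go to q1
q1 | XXX[Y]YXY_   read Y → write X, move →, go to q1
q1 | XXXX[Y]XY_   read Y → write X, move →, go to q1
q1 | XXXXX[X]Y_   read X → write Y, move ·, go to q1
q1 | XXXXX[Y]Y_   read Y → write X, move →, go to q1
q1 | XXXXXX[Y]_   read Y → write X, move →, go to q1
q1 | XXXXXXX[_]
M halts after 10 transitions.

10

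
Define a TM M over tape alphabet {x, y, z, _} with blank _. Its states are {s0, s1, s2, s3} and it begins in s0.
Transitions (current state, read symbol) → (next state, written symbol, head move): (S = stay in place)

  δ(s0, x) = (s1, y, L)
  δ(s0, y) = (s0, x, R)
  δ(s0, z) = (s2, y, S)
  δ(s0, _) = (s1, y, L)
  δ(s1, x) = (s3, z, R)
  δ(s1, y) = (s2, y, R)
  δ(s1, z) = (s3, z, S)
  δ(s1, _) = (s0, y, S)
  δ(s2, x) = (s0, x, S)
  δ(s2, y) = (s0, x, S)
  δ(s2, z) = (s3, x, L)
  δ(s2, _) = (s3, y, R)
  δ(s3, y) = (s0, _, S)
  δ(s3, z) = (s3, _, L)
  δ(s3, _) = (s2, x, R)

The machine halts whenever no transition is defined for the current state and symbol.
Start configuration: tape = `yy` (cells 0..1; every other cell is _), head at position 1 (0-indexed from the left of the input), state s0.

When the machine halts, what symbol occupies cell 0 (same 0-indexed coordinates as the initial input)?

state=s0 head=1 tape=_y[y]_   (s0,y)→(s0,x,R)
state=s0 head=2 tape=_yx[_]   (s0,_)→(s1,y,L)
state=s1 head=1 tape=_y[x]y   (s1,x)→(s3,z,R)
state=s3 head=2 tape=_yz[y]   (s3,y)→(s0,_,S)
state=s0 head=2 tape=_yz[_]   (s0,_)→(s1,y,L)
state=s1 head=1 tape=_y[z]y   (s1,z)→(s3,z,S)
state=s3 head=1 tape=_y[z]y   (s3,z)→(s3,_,L)
state=s3 head=0 tape=_[y]_y   (s3,y)→(s0,_,S)
state=s0 head=0 tape=_[_]_y   (s0,_)→(s1,y,L)
state=s1 head=-1 tape=[_]y_y   (s1,_)→(s0,y,S)
state=s0 head=-1 tape=[y]y_y   (s0,y)→(s0,x,R)
state=s0 head=0 tape=x[y]_y   (s0,y)→(s0,x,R)
state=s0 head=1 tape=xx[_]y   (s0,_)→(s1,y,L)
state=s1 head=0 tape=x[x]yy   (s1,x)→(s3,z,R)
state=s3 head=1 tape=xz[y]y   (s3,y)→(s0,_,S)
state=s0 head=1 tape=xz[_]y   (s0,_)→(s1,y,L)
state=s1 head=0 tape=x[z]yy   (s1,z)→(s3,z,S)
state=s3 head=0 tape=x[z]yy   (s3,z)→(s3,_,L)
state=s3 head=-1 tape=[x]_yy
Cell 0 holds _ when M halts.

_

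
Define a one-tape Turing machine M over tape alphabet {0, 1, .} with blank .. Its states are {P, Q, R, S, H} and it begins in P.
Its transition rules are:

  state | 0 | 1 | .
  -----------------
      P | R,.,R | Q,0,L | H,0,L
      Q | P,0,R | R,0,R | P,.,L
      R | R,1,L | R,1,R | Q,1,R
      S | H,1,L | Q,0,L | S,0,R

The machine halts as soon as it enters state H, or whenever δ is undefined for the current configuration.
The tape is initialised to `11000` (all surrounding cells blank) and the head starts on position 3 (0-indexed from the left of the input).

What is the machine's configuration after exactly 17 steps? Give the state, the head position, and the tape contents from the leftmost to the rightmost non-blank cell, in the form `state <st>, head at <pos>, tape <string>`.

state=P head=3 tape=110[0]0...   (P,0)→(R,.,R)
state=R head=4 tape=110.[0]...   (R,0)→(R,1,L)
state=R head=3 tape=110[.]1...   (R,.)→(Q,1,R)
state=Q head=4 tape=1101[1]...   (Q,1)→(R,0,R)
state=R head=5 tape=11010[.]..   (R,.)→(Q,1,R)
state=Q head=6 tape=110101[.].   (Q,.)→(P,.,L)
state=P head=5 tape=11010[1]..   (P,1)→(Q,0,L)
state=Q head=4 tape=1101[0]0..   (Q,0)→(P,0,R)
state=P head=5 tape=11010[0]..   (P,0)→(R,.,R)
state=R head=6 tape=11010.[.].   (R,.)→(Q,1,R)
state=Q head=7 tape=11010.1[.]   (Q,.)→(P,.,L)
state=P head=6 tape=11010.[1].   (P,1)→(Q,0,L)
state=Q head=5 tape=11010[.]0.   (Q,.)→(P,.,L)
state=P head=4 tape=1101[0].0.   (P,0)→(R,.,R)
state=R head=5 tape=1101.[.]0.   (R,.)→(Q,1,R)
state=Q head=6 tape=1101.1[0].   (Q,0)→(P,0,R)
state=P head=7 tape=1101.10[.]   (P,.)→(H,0,L)
state=H head=6 tape=1101.1[0]0
After 17 steps: state H, head at 6, tape 1101.100.

state H, head at 6, tape 1101.100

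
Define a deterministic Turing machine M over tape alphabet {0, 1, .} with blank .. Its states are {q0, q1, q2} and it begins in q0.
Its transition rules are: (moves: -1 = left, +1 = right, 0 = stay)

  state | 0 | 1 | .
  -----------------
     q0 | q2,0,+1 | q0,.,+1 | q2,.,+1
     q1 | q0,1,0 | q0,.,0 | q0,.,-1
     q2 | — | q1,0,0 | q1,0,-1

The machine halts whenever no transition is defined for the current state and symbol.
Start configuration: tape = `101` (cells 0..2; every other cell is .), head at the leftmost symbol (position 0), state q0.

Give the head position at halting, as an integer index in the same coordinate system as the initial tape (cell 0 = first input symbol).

state=q0 head=0 tape=[1]01..   (q0,1)→(q0,.,+1)
state=q0 head=1 tape=.[0]1..   (q0,0)→(q2,0,+1)
state=q2 head=2 tape=.0[1]..   (q2,1)→(q1,0,0)
state=q1 head=2 tape=.0[0]..   (q1,0)→(q0,1,0)
state=q0 head=2 tape=.0[1]..   (q0,1)→(q0,.,+1)
state=q0 head=3 tape=.0.[.].   (q0,.)→(q2,.,+1)
state=q2 head=4 tape=.0..[.]   (q2,.)→(q1,0,-1)
state=q1 head=3 tape=.0.[.]0   (q1,.)→(q0,.,-1)
state=q0 head=2 tape=.0[.].0   (q0,.)→(q2,.,+1)
state=q2 head=3 tape=.0.[.]0   (q2,.)→(q1,0,-1)
state=q1 head=2 tape=.0[.]00   (q1,.)→(q0,.,-1)
state=q0 head=1 tape=.[0].00   (q0,0)→(q2,0,+1)
state=q2 head=2 tape=.0[.]00   (q2,.)→(q1,0,-1)
state=q1 head=1 tape=.[0]000   (q1,0)→(q0,1,0)
state=q0 head=1 tape=.[1]000   (q0,1)→(q0,.,+1)
state=q0 head=2 tape=..[0]00   (q0,0)→(q2,0,+1)
state=q2 head=3 tape=..0[0]0
At halt the head is at cell 3.

3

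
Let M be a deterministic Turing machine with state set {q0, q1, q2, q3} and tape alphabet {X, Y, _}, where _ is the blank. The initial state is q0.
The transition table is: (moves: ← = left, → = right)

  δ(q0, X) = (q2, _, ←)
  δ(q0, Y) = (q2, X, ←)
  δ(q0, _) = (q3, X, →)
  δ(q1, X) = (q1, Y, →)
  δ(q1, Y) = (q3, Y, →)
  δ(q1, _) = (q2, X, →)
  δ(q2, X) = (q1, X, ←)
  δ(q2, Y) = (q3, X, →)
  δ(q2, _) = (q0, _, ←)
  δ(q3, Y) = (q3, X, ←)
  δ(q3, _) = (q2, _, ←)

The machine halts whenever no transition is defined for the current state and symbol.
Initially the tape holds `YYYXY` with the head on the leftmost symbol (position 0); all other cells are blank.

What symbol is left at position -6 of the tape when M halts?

X

state=q0 head=0 tape=_______[Y]YYXY   (q0,Y)→(q2,X,←)
state=q2 head=-1 tape=______[_]XYYXY   (q2,_)→(q0,_,←)
state=q0 head=-2 tape=_____[_]_XYYXY   (q0,_)→(q3,X,→)
state=q3 head=-1 tape=_____X[_]XYYXY   (q3,_)→(q2,_,←)
state=q2 head=-2 tape=_____[X]_XYYXY   (q2,X)→(q1,X,←)
state=q1 head=-3 tape=____[_]X_XYYXY   (q1,_)→(q2,X,→)
state=q2 head=-2 tape=____X[X]_XYYXY   (q2,X)→(q1,X,←)
state=q1 head=-3 tape=____[X]X_XYYXY   (q1,X)→(q1,Y,→)
state=q1 head=-2 tape=____Y[X]_XYYXY   (q1,X)→(q1,Y,→)
state=q1 head=-1 tape=____YY[_]XYYXY   (q1,_)→(q2,X,→)
state=q2 head=0 tape=____YYX[X]YYXY   (q2,X)→(q1,X,←)
state=q1 head=-1 tape=____YY[X]XYYXY   (q1,X)→(q1,Y,→)
state=q1 head=0 tape=____YYY[X]YYXY   (q1,X)→(q1,Y,→)
state=q1 head=1 tape=____YYYY[Y]YXY   (q1,Y)→(q3,Y,→)
state=q3 head=2 tape=____YYYYY[Y]XY   (q3,Y)→(q3,X,←)
state=q3 head=1 tape=____YYYY[Y]XXY   (q3,Y)→(q3,X,←)
state=q3 head=0 tape=____YYY[Y]XXXY   (q3,Y)→(q3,X,←)
state=q3 head=-1 tape=____YY[Y]XXXXY   (q3,Y)→(q3,X,←)
state=q3 head=-2 tape=____Y[Y]XXXXXY   (q3,Y)→(q3,X,←)
state=q3 head=-3 tape=____[Y]XXXXXXY   (q3,Y)→(q3,X,←)
state=q3 head=-4 tape=___[_]XXXXXXXY   (q3,_)→(q2,_,←)
state=q2 head=-5 tape=__[_]_XXXXXXXY   (q2,_)→(q0,_,←)
state=q0 head=-6 tape=_[_]__XXXXXXXY   (q0,_)→(q3,X,→)
state=q3 head=-5 tape=_X[_]_XXXXXXXY   (q3,_)→(q2,_,←)
state=q2 head=-6 tape=_[X]__XXXXXXXY   (q2,X)→(q1,X,←)
state=q1 head=-7 tape=[_]X__XXXXXXXY   (q1,_)→(q2,X,→)
state=q2 head=-6 tape=X[X]__XXXXXXXY   (q2,X)→(q1,X,←)
state=q1 head=-7 tape=[X]X__XXXXXXXY   (q1,X)→(q1,Y,→)
state=q1 head=-6 tape=Y[X]__XXXXXXXY   (q1,X)→(q1,Y,→)
state=q1 head=-5 tape=YY[_]_XXXXXXXY   (q1,_)→(q2,X,→)
state=q2 head=-4 tape=YYX[_]XXXXXXXY   (q2,_)→(q0,_,←)
state=q0 head=-5 tape=YY[X]_XXXXXXXY   (q0,X)→(q2,_,←)
state=q2 head=-6 tape=Y[Y]__XXXXXXXY   (q2,Y)→(q3,X,→)
state=q3 head=-5 tape=YX[_]_XXXXXXXY   (q3,_)→(q2,_,←)
state=q2 head=-6 tape=Y[X]__XXXXXXXY   (q2,X)→(q1,X,←)
state=q1 head=-7 tape=[Y]X__XXXXXXXY   (q1,Y)→(q3,Y,→)
state=q3 head=-6 tape=Y[X]__XXXXXXXY
Cell -6 holds X when M halts.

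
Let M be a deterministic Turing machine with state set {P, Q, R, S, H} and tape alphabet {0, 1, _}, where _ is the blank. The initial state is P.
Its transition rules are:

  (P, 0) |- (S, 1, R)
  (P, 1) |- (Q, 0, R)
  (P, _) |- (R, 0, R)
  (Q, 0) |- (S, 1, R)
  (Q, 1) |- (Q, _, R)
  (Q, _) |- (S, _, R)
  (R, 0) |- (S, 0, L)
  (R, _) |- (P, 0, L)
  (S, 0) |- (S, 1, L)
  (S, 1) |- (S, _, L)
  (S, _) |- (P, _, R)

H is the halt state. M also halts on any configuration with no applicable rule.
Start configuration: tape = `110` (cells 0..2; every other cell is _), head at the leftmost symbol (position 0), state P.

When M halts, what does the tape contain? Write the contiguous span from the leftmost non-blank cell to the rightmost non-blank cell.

0_1_01

state=P head=0 tape=[1]10___   (P,1)→(Q,0,R)
state=Q head=1 tape=0[1]0___   (Q,1)→(Q,_,R)
state=Q head=2 tape=0_[0]___   (Q,0)→(S,1,R)
state=S head=3 tape=0_1[_]__   (S,_)→(P,_,R)
state=P head=4 tape=0_1_[_]_   (P,_)→(R,0,R)
state=R head=5 tape=0_1_0[_]   (R,_)→(P,0,L)
state=P head=4 tape=0_1_[0]0   (P,0)→(S,1,R)
state=S head=5 tape=0_1_1[0]   (S,0)→(S,1,L)
state=S head=4 tape=0_1_[1]1   (S,1)→(S,_,L)
state=S head=3 tape=0_1[_]_1   (S,_)→(P,_,R)
state=P head=4 tape=0_1_[_]1   (P,_)→(R,0,R)
state=R head=5 tape=0_1_0[1]
The non-blank tape span at halt is 0_1_01.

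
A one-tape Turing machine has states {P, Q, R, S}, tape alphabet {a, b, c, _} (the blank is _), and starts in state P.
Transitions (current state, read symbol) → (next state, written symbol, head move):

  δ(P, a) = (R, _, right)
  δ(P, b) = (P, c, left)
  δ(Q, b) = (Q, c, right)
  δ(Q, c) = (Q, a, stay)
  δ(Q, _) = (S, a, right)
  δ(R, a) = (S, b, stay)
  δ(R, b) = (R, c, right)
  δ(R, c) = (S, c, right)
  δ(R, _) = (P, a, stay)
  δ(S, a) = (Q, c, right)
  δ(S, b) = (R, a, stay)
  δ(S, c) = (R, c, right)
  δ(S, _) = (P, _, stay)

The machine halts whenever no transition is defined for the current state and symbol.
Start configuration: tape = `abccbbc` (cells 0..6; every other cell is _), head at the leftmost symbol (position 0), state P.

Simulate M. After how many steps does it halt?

P | [a]bccbbc_   read a → write _, move right, go to R
R | _[b]ccbbc_   read b → write c, move right, go to R
R | _c[c]cbbc_   read c → write c, move right, go to S
S | _cc[c]bbc_   read c → write c, move right, go to R
R | _ccc[b]bc_   read b → write c, move right, go to R
R | _cccc[b]c_   read b → write c, move right, go to R
R | _ccccc[c]_   read c → write c, move right, go to S
S | _cccccc[_]   read _ → write _, move stay, go to P
P | _cccccc[_]
M halts after 8 transitions.

8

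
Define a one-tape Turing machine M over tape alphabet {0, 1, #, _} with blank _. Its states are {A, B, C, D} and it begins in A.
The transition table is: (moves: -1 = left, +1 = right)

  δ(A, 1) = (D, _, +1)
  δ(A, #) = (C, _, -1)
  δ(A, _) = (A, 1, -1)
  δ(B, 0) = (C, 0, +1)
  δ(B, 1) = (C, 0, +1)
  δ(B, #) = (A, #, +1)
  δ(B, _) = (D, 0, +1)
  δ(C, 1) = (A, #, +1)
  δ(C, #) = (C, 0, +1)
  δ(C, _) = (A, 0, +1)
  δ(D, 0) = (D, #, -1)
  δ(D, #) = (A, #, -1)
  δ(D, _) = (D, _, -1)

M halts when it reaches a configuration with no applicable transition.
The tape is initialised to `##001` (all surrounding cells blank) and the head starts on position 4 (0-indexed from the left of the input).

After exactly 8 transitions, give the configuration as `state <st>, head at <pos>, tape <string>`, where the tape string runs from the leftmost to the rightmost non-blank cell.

A | _##00[1]_   read 1 → write _, move +1, go to D
D | _##00_[_]   read _ → write _, move -1, go to D
D | _##00[_]_   read _ → write _, move -1, go to D
D | _##0[0]__   read 0 → write #, move -1, go to D
D | _##[0]#__   read 0 → write #, move -1, go to D
D | _#[#]##__   read # → write #, move -1, go to A
A | _[#]###__   read # → write _, move -1, go to C
C | [_]_###__   read _ → write 0, move +1, go to A
A | 0[_]###__
After 8 steps: state A, head at 0, tape 0_###.

state A, head at 0, tape 0_###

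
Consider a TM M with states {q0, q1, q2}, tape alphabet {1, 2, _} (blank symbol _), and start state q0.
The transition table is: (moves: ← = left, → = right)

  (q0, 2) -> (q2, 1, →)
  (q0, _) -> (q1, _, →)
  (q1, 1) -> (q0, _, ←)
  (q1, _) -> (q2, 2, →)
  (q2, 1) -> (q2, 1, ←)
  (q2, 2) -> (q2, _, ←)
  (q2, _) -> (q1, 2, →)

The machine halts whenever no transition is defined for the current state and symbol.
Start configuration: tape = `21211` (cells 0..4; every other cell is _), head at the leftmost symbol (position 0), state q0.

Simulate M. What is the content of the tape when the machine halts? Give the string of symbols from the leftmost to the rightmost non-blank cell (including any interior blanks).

112211

q0 | _[2]1211   read 2 → write 1, move →, go to q2
q2 | _1[1]211   read 1 → write 1, move ←, go to q2
q2 | _[1]1211   read 1 → write 1, move ←, go to q2
q2 | [_]11211   read _ → write 2, move →, go to q1
q1 | 2[1]1211   read 1 → write _, move ←, go to q0
q0 | [2]_1211   read 2 → write 1, move →, go to q2
q2 | 1[_]1211   read _ → write 2, move →, go to q1
q1 | 12[1]211   read 1 → write _, move ←, go to q0
q0 | 1[2]_211   read 2 → write 1, move →, go to q2
q2 | 11[_]211   read _ → write 2, move →, go to q1
q1 | 112[2]11
The non-blank tape span at halt is 112211.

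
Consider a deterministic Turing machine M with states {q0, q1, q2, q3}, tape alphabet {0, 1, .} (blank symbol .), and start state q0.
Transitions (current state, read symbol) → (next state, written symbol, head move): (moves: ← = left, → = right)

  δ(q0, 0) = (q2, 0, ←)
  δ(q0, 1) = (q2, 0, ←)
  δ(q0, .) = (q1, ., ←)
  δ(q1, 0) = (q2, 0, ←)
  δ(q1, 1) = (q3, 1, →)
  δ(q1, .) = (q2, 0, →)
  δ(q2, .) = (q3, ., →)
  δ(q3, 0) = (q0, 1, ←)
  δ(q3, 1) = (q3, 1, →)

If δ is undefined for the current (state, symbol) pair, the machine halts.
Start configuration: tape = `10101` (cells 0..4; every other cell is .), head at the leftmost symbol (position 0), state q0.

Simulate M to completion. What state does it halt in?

q3

q0 | ....[1]0101   read 1 → write 0, move ←, go to q2
q2 | ...[.]00101   read . → write ., move →, go to q3
q3 | ....[0]0101   read 0 → write 1, move ←, go to q0
q0 | ...[.]10101   read . → write ., move ←, go to q1
q1 | ..[.].10101   read . → write 0, move →, go to q2
q2 | ..0[.]10101   read . → write ., move →, go to q3
q3 | ..0.[1]0101   read 1 → write 1, move →, go to q3
q3 | ..0.1[0]101   read 0 → write 1, move ←, go to q0
q0 | ..0.[1]1101   read 1 → write 0, move ←, go to q2
q2 | ..0[.]01101   read . → write ., move →, go to q3
q3 | ..0.[0]1101   read 0 → write 1, move ←, go to q0
q0 | ..0[.]11101   read . → write ., move ←, go to q1
q1 | ..[0].11101   read 0 → write 0, move ←, go to q2
q2 | .[.]0.11101   read . → write ., move →, go to q3
q3 | ..[0].11101   read 0 → write 1, move ←, go to q0
q0 | .[.]1.11101   read . → write ., move ←, go to q1
q1 | [.].1.11101   read . → write 0, move →, go to q2
q2 | 0[.]1.11101   read . → write ., move →, go to q3
q3 | 0.[1].11101   read 1 → write 1, move →, go to q3
q3 | 0.1[.]11101
No transition is defined for (q3, .); M halts in state q3.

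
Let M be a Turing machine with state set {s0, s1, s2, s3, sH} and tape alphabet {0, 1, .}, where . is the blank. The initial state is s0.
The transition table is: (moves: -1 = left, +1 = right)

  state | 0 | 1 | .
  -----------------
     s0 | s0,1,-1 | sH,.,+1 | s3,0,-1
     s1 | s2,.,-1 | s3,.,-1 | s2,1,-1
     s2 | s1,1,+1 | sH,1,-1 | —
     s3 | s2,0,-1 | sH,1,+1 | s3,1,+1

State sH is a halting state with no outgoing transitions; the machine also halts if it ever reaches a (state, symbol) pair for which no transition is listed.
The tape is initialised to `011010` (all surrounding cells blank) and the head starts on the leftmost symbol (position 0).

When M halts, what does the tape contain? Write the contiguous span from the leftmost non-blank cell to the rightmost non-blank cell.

s0 | ...[0]11010   read 0 → write 1, move -1, go to s0
s0 | ..[.]111010   read . → write 0, move -1, go to s3
s3 | .[.]0111010   read . → write 1, move +1, go to s3
s3 | .1[0]111010   read 0 → write 0, move -1, go to s2
s2 | .[1]0111010   read 1 → write 1, move -1, go to sH
sH | [.]10111010
The non-blank tape span at halt is 10111010.

10111010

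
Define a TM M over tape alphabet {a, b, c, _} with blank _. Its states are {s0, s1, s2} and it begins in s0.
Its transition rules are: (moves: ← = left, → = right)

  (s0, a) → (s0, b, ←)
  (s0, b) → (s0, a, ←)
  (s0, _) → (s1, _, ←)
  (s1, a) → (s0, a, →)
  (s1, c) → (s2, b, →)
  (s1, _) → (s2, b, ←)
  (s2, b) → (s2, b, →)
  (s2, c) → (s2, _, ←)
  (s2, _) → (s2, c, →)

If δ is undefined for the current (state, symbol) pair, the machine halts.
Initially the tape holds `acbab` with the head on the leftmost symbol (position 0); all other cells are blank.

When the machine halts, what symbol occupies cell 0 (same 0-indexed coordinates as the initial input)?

state=s0 head=0 tape=___[a]cbab   (s0,a)→(s0,b,←)
state=s0 head=-1 tape=__[_]bcbab   (s0,_)→(s1,_,←)
state=s1 head=-2 tape=_[_]_bcbab   (s1,_)→(s2,b,←)
state=s2 head=-3 tape=[_]b_bcbab   (s2,_)→(s2,c,→)
state=s2 head=-2 tape=c[b]_bcbab   (s2,b)→(s2,b,→)
state=s2 head=-1 tape=cb[_]bcbab   (s2,_)→(s2,c,→)
state=s2 head=0 tape=cbc[b]cbab   (s2,b)→(s2,b,→)
state=s2 head=1 tape=cbcb[c]bab   (s2,c)→(s2,_,←)
state=s2 head=0 tape=cbc[b]_bab   (s2,b)→(s2,b,→)
state=s2 head=1 tape=cbcb[_]bab   (s2,_)→(s2,c,→)
state=s2 head=2 tape=cbcbc[b]ab   (s2,b)→(s2,b,→)
state=s2 head=3 tape=cbcbcb[a]b
Cell 0 holds b when M halts.

b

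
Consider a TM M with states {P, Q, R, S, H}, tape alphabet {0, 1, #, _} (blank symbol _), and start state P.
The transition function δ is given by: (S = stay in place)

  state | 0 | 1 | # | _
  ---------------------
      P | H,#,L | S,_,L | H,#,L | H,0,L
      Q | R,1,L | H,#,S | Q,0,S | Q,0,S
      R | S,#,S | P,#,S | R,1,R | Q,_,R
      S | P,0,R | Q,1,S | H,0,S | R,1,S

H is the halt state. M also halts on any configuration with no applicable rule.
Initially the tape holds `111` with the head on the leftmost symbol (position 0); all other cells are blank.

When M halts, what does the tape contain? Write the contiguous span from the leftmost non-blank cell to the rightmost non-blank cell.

#_11

P | __[1]11   read 1 → write _, move L, go to S
S | _[_]_11   read _ → write 1, move S, go to R
R | _[1]_11   read 1 → write #, move S, go to P
P | _[#]_11   read # → write #, move L, go to H
H | [_]#_11
The non-blank tape span at halt is #_11.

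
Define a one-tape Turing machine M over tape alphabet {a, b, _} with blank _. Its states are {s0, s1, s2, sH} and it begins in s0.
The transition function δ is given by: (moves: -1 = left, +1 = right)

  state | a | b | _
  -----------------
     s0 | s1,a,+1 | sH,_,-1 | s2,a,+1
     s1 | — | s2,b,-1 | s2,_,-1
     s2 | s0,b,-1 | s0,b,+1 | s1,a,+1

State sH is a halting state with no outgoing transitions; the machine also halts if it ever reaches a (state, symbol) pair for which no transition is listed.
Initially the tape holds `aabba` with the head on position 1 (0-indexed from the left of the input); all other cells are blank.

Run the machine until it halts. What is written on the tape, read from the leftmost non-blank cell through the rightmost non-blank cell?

state=s0 head=1 tape=_a[a]bba   (s0,a)→(s1,a,+1)
state=s1 head=2 tape=_aa[b]ba   (s1,b)→(s2,b,-1)
state=s2 head=1 tape=_a[a]bba   (s2,a)→(s0,b,-1)
state=s0 head=0 tape=_[a]bbba   (s0,a)→(s1,a,+1)
state=s1 head=1 tape=_a[b]bba   (s1,b)→(s2,b,-1)
state=s2 head=0 tape=_[a]bbba   (s2,a)→(s0,b,-1)
state=s0 head=-1 tape=[_]bbbba   (s0,_)→(s2,a,+1)
state=s2 head=0 tape=a[b]bbba   (s2,b)→(s0,b,+1)
state=s0 head=1 tape=ab[b]bba   (s0,b)→(sH,_,-1)
state=sH head=0 tape=a[b]_bba
The non-blank tape span at halt is ab_bba.

ab_bba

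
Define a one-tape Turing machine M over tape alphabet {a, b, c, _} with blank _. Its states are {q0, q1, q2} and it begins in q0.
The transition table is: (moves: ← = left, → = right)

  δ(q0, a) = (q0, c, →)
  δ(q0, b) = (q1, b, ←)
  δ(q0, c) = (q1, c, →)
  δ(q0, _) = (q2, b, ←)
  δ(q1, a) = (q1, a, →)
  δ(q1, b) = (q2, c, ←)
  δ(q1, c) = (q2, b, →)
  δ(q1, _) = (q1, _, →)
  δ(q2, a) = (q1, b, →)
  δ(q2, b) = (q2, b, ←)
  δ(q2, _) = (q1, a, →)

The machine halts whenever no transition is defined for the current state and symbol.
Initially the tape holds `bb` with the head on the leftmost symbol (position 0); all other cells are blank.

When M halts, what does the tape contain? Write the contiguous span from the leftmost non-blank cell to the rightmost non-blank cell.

bbcb

state=q0 head=0 tape=__[b]b   (q0,b)→(q1,b,←)
state=q1 head=-1 tape=_[_]bb   (q1,_)→(q1,_,→)
state=q1 head=0 tape=__[b]b   (q1,b)→(q2,c,←)
state=q2 head=-1 tape=_[_]cb   (q2,_)→(q1,a,→)
state=q1 head=0 tape=_a[c]b   (q1,c)→(q2,b,→)
state=q2 head=1 tape=_ab[b]   (q2,b)→(q2,b,←)
state=q2 head=0 tape=_a[b]b   (q2,b)→(q2,b,←)
state=q2 head=-1 tape=_[a]bb   (q2,a)→(q1,b,→)
state=q1 head=0 tape=_b[b]b   (q1,b)→(q2,c,←)
state=q2 head=-1 tape=_[b]cb   (q2,b)→(q2,b,←)
state=q2 head=-2 tape=[_]bcb   (q2,_)→(q1,a,→)
state=q1 head=-1 tape=a[b]cb   (q1,b)→(q2,c,←)
state=q2 head=-2 tape=[a]ccb   (q2,a)→(q1,b,→)
state=q1 head=-1 tape=b[c]cb   (q1,c)→(q2,b,→)
state=q2 head=0 tape=bb[c]b
The non-blank tape span at halt is bbcb.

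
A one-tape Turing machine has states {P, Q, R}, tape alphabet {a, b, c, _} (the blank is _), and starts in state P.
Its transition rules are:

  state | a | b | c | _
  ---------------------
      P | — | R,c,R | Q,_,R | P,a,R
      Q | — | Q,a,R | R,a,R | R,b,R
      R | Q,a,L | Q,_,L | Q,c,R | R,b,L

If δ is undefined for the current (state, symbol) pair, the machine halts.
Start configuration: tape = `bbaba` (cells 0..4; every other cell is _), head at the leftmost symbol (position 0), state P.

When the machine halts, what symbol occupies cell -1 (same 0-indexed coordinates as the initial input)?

a

state=P head=0 tape=_[b]baba   (P,b)→(R,c,R)
state=R head=1 tape=_c[b]aba   (R,b)→(Q,_,L)
state=Q head=0 tape=_[c]_aba   (Q,c)→(R,a,R)
state=R head=1 tape=_a[_]aba   (R,_)→(R,b,L)
state=R head=0 tape=_[a]baba   (R,a)→(Q,a,L)
state=Q head=-1 tape=[_]ababa   (Q,_)→(R,b,R)
state=R head=0 tape=b[a]baba   (R,a)→(Q,a,L)
state=Q head=-1 tape=[b]ababa   (Q,b)→(Q,a,R)
state=Q head=0 tape=a[a]baba
Cell -1 holds a when M halts.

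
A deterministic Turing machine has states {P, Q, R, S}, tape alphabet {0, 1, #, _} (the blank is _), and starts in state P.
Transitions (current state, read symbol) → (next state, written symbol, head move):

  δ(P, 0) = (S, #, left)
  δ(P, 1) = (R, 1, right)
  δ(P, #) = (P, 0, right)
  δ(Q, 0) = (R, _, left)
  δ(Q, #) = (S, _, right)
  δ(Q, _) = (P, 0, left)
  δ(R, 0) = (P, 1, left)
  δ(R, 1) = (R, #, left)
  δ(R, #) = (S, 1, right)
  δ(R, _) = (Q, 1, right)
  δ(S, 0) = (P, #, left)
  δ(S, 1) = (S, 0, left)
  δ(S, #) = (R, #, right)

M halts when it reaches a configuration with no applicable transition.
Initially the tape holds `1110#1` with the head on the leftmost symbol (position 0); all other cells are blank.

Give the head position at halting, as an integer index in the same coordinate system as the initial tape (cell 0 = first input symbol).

6

P | _[1]110#1_   read 1 → write 1, move right, go to R
R | _1[1]10#1_   read 1 → write #, move left, go to R
R | _[1]#10#1_   read 1 → write #, move left, go to R
R | [_]##10#1_   read _ → write 1, move right, go to Q
Q | 1[#]#10#1_   read # → write _, move right, go to S
S | 1_[#]10#1_   read # → write #, move right, go to R
R | 1_#[1]0#1_   read 1 → write #, move left, go to R
R | 1_[#]#0#1_   read # → write 1, move right, go to S
S | 1_1[#]0#1_   read # → write #, move right, go to R
R | 1_1#[0]#1_   read 0 → write 1, move left, go to P
P | 1_1[#]1#1_   read # → write 0, move right, go to P
P | 1_10[1]#1_   read 1 → write 1, move right, go to R
R | 1_101[#]1_   read # → write 1, move right, go to S
S | 1_1011[1]_   read 1 → write 0, move left, go to S
S | 1_101[1]0_   read 1 → write 0, move left, go to S
S | 1_10[1]00_   read 1 → write 0, move left, go to S
S | 1_1[0]000_   read 0 → write #, move left, go to P
P | 1_[1]#000_   read 1 → write 1, move right, go to R
R | 1_1[#]000_   read # → write 1, move right, go to S
S | 1_11[0]00_   read 0 → write #, move left, go to P
P | 1_1[1]#00_   read 1 → write 1, move right, go to R
R | 1_11[#]00_   read # → write 1, move right, go to S
S | 1_111[0]0_   read 0 → write #, move left, go to P
P | 1_11[1]#0_   read 1 → write 1, move right, go to R
R | 1_111[#]0_   read # → write 1, move right, go to S
S | 1_1111[0]_   read 0 → write #, move left, go to P
P | 1_111[1]#_   read 1 → write 1, move right, go to R
R | 1_1111[#]_   read # → write 1, move right, go to S
S | 1_11111[_]
At halt the head is at cell 6.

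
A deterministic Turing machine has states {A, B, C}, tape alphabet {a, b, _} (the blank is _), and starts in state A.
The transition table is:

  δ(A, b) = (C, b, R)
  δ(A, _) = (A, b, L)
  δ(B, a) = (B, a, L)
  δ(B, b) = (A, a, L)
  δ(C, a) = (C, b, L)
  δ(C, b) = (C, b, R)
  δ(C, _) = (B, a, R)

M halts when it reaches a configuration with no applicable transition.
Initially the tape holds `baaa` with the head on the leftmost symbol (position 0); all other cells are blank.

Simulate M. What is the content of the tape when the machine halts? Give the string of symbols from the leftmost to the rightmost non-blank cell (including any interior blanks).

bbbba

state=A head=0 tape=[b]aaa__   (A,b)→(C,b,R)
state=C head=1 tape=b[a]aa__   (C,a)→(C,b,L)
state=C head=0 tape=[b]baa__   (C,b)→(C,b,R)
state=C head=1 tape=b[b]aa__   (C,b)→(C,b,R)
state=C head=2 tape=bb[a]a__   (C,a)→(C,b,L)
state=C head=1 tape=b[b]ba__   (C,b)→(C,b,R)
state=C head=2 tape=bb[b]a__   (C,b)→(C,b,R)
state=C head=3 tape=bbb[a]__   (C,a)→(C,b,L)
state=C head=2 tape=bb[b]b__   (C,b)→(C,b,R)
state=C head=3 tape=bbb[b]__   (C,b)→(C,b,R)
state=C head=4 tape=bbbb[_]_   (C,_)→(B,a,R)
state=B head=5 tape=bbbba[_]
The non-blank tape span at halt is bbbba.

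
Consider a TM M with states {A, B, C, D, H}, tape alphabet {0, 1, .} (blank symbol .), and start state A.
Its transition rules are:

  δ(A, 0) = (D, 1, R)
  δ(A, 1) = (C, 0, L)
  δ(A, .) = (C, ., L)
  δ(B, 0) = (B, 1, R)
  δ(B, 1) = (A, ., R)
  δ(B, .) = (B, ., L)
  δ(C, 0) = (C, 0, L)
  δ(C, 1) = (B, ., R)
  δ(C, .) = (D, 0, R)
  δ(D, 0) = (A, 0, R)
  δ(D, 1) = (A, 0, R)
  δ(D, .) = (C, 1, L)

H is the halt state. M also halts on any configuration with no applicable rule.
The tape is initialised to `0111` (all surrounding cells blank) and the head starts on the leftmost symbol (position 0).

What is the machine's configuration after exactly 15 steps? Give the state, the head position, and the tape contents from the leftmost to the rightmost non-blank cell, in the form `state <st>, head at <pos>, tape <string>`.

state A, head at 5, tape 1.1

A | [0]111..   read 0 → write 1, move R, go to D
D | 1[1]11..   read 1 → write 0, move R, go to A
A | 10[1]1..   read 1 → write 0, move L, go to C
C | 1[0]01..   read 0 → write 0, move L, go to C
C | [1]001..   read 1 → write ., move R, go to B
B | .[0]01..   read 0 → write 1, move R, go to B
B | .1[0]1..   read 0 → write 1, move R, go to B
B | .11[1]..   read 1 → write ., move R, go to A
A | .11.[.].   read . → write ., move L, go to C
C | .11[.]..   read . → write 0, move R, go to D
D | .110[.].   read . → write 1, move L, go to C
C | .11[0]1.   read 0 → write 0, move L, go to C
C | .1[1]01.   read 1 → write ., move R, go to B
B | .1.[0]1.   read 0 → write 1, move R, go to B
B | .1.1[1].   read 1 → write ., move R, go to A
A | .1.1.[.]
After 15 steps: state A, head at 5, tape 1.1.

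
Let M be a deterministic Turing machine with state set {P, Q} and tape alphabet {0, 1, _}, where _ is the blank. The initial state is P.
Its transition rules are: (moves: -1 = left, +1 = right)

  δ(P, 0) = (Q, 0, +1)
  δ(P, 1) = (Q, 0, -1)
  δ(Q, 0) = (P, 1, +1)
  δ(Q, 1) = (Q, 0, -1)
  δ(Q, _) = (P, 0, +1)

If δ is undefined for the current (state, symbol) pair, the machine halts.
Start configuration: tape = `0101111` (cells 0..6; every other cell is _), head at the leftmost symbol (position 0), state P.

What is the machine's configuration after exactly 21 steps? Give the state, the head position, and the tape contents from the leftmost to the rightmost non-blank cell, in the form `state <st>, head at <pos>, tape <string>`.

state Q, head at 5, tape 1111010

P | [0]101111   read 0 → write 0, move +1, go to Q
Q | 0[1]01111   read 1 → write 0, move -1, go to Q
Q | [0]001111   read 0 → write 1, move +1, go to P
P | 1[0]01111   read 0 → write 0, move +1, go to Q
Q | 10[0]1111   read 0 → write 1, move +1, go to P
P | 101[1]111   read 1 → write 0, move -1, go to Q
Q | 10[1]0111   read 1 → write 0, move -1, go to Q
Q | 1[0]00111   read 0 → write 1, move +1, go to P
P | 11[0]0111   read 0 → write 0, move +1, go to Q
Q | 110[0]111   read 0 → write 1, move +1, go to P
P | 1101[1]11   read 1 → write 0, move -1, go to Q
Q | 110[1]011   read 1 → write 0, move -1, go to Q
Q | 11[0]0011   read 0 → write 1, move +1, go to P
P | 111[0]011   read 0 → write 0, move +1, go to Q
Q | 1110[0]11   read 0 → write 1, move +1, go to P
P | 11101[1]1   read 1 → write 0, move -1, go to Q
Q | 1110[1]01   read 1 → write 0, move -1, go to Q
Q | 111[0]001   read 0 → write 1, move +1, go to P
P | 1111[0]01   read 0 → write 0, move +1, go to Q
Q | 11110[0]1   read 0 → write 1, move +1, go to P
P | 111101[1]   read 1 → write 0, move -1, go to Q
Q | 11110[1]0
After 21 steps: state Q, head at 5, tape 1111010.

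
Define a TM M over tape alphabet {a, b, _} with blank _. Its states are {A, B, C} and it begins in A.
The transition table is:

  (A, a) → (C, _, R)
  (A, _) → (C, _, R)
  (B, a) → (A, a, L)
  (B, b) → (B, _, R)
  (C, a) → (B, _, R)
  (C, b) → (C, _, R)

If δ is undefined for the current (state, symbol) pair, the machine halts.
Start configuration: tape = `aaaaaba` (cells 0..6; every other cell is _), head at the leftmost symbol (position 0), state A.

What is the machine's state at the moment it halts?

A | [a]aaaaba_   read a → write _, move R, go to C
C | _[a]aaaba_   read a → write _, move R, go to B
B | __[a]aaba_   read a → write a, move L, go to A
A | _[_]aaaba_   read _ → write _, move R, go to C
C | __[a]aaba_   read a → write _, move R, go to B
B | ___[a]aba_   read a → write a, move L, go to A
A | __[_]aaba_   read _ → write _, move R, go to C
C | ___[a]aba_   read a → write _, move R, go to B
B | ____[a]ba_   read a → write a, move L, go to A
A | ___[_]aba_   read _ → write _, move R, go to C
C | ____[a]ba_   read a → write _, move R, go to B
B | _____[b]a_   read b → write _, move R, go to B
B | ______[a]_   read a → write a, move L, go to A
A | _____[_]a_   read _ → write _, move R, go to C
C | ______[a]_   read a → write _, move R, go to B
B | _______[_]
No transition is defined for (B, _); M halts in state B.

B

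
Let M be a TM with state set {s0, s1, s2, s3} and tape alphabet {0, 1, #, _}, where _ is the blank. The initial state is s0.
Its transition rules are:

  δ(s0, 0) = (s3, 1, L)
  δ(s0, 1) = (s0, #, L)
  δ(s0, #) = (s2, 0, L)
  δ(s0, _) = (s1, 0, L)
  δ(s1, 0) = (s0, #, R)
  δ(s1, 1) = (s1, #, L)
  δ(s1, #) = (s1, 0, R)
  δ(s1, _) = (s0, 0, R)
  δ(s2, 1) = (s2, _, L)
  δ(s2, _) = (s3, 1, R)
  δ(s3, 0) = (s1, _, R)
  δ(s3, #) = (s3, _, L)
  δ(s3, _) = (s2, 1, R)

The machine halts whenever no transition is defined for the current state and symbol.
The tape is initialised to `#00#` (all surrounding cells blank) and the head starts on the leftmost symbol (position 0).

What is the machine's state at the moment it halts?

s3

state=s0 head=0 tape=_[#]00#   (s0,#)→(s2,0,L)
state=s2 head=-1 tape=[_]000#   (s2,_)→(s3,1,R)
state=s3 head=0 tape=1[0]00#   (s3,0)→(s1,_,R)
state=s1 head=1 tape=1_[0]0#   (s1,0)→(s0,#,R)
state=s0 head=2 tape=1_#[0]#   (s0,0)→(s3,1,L)
state=s3 head=1 tape=1_[#]1#   (s3,#)→(s3,_,L)
state=s3 head=0 tape=1[_]_1#   (s3,_)→(s2,1,R)
state=s2 head=1 tape=11[_]1#   (s2,_)→(s3,1,R)
state=s3 head=2 tape=111[1]#
No transition is defined for (s3, 1); M halts in state s3.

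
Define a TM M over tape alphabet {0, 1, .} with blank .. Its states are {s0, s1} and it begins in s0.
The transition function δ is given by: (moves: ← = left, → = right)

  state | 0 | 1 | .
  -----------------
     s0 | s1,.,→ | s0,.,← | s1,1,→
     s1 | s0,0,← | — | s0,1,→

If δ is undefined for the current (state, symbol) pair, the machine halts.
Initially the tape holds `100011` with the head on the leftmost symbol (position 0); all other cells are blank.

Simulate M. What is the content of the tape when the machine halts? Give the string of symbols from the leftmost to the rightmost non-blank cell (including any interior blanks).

s0 | ...[1]00011   read 1 → write ., move ←, go to s0
s0 | ..[.].00011   read . → write 1, move →, go to s1
s1 | ..1[.]00011   read . → write 1, move →, go to s0
s0 | ..11[0]0011   read 0 → write ., move →, go to s1
s1 | ..11.[0]011   read 0 → write 0, move ←, go to s0
s0 | ..11[.]0011   read . → write 1, move →, go to s1
s1 | ..111[0]011   read 0 → write 0, move ←, go to s0
s0 | ..11[1]0011   read 1 → write ., move ←, go to s0
s0 | ..1[1].0011   read 1 → write ., move ←, go to s0
s0 | ..[1]..0011   read 1 → write ., move ←, go to s0
s0 | .[.]...0011   read . → write 1, move →, go to s1
s1 | .1[.]..0011   read . → write 1, move →, go to s0
s0 | .11[.].0011   read . → write 1, move →, go to s1
s1 | .111[.]0011   read . → write 1, move →, go to s0
s0 | .1111[0]011   read 0 → write ., move →, go to s1
s1 | .1111.[0]11   read 0 → write 0, move ←, go to s0
s0 | .1111[.]011   read . → write 1, move →, go to s1
s1 | .11111[0]11   read 0 → write 0, move ←, go to s0
s0 | .1111[1]011   read 1 → write ., move ←, go to s0
s0 | .111[1].011   read 1 → write ., move ←, go to s0
s0 | .11[1]..011   read 1 → write ., move ←, go to s0
s0 | .1[1]...011   read 1 → write ., move ←, go to s0
s0 | .[1]....011   read 1 → write ., move ←, go to s0
s0 | [.].....011   read . → write 1, move →, go to s1
s1 | 1[.]....011   read . → write 1, move →, go to s0
s0 | 11[.]...011   read . → write 1, move →, go to s1
s1 | 111[.]..011   read . → write 1, move →, go to s0
s0 | 1111[.].011   read . → write 1, move →, go to s1
s1 | 11111[.]011   read . → write 1, move →, go to s0
s0 | 111111[0]11   read 0 → write ., move →, go to s1
s1 | 111111.[1]1
The non-blank tape span at halt is 111111.11.

111111.11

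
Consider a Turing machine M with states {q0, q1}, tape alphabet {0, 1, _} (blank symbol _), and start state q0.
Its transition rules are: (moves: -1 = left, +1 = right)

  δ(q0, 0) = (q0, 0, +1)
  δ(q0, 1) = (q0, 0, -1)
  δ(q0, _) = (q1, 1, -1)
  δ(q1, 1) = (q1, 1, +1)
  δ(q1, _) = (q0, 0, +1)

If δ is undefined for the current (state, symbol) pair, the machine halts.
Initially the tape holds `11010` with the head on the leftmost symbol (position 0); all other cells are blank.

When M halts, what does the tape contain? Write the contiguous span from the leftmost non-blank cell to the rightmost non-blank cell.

00000001

q0 | __[1]1010_   read 1 → write 0, move -1, go to q0
q0 | _[_]01010_   read _ → write 1, move -1, go to q1
q1 | [_]101010_   read _ → write 0, move +1, go to q0
q0 | 0[1]01010_   read 1 → write 0, move -1, go to q0
q0 | [0]001010_   read 0 → write 0, move +1, go to q0
q0 | 0[0]01010_   read 0 → write 0, move +1, go to q0
q0 | 00[0]1010_   read 0 → write 0, move +1, go to q0
q0 | 000[1]010_   read 1 → write 0, move -1, go to q0
q0 | 00[0]0010_   read 0 → write 0, move +1, go to q0
q0 | 000[0]010_   read 0 → write 0, move +1, go to q0
q0 | 0000[0]10_   read 0 → write 0, move +1, go to q0
q0 | 00000[1]0_   read 1 → write 0, move -1, go to q0
q0 | 0000[0]00_   read 0 → write 0, move +1, go to q0
q0 | 00000[0]0_   read 0 → write 0, move +1, go to q0
q0 | 000000[0]_   read 0 → write 0, move +1, go to q0
q0 | 0000000[_]   read _ → write 1, move -1, go to q1
q1 | 000000[0]1
The non-blank tape span at halt is 00000001.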